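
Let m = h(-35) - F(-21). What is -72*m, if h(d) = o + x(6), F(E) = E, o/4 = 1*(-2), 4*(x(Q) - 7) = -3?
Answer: -1386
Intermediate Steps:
x(Q) = 25/4 (x(Q) = 7 + (¼)*(-3) = 7 - ¾ = 25/4)
o = -8 (o = 4*(1*(-2)) = 4*(-2) = -8)
h(d) = -7/4 (h(d) = -8 + 25/4 = -7/4)
m = 77/4 (m = -7/4 - 1*(-21) = -7/4 + 21 = 77/4 ≈ 19.250)
-72*m = -72*77/4 = -1386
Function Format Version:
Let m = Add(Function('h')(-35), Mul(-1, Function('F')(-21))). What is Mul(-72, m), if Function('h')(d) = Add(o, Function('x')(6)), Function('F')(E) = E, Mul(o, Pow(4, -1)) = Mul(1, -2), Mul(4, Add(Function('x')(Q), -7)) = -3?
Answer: -1386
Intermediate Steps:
Function('x')(Q) = Rational(25, 4) (Function('x')(Q) = Add(7, Mul(Rational(1, 4), -3)) = Add(7, Rational(-3, 4)) = Rational(25, 4))
o = -8 (o = Mul(4, Mul(1, -2)) = Mul(4, -2) = -8)
Function('h')(d) = Rational(-7, 4) (Function('h')(d) = Add(-8, Rational(25, 4)) = Rational(-7, 4))
m = Rational(77, 4) (m = Add(Rational(-7, 4), Mul(-1, -21)) = Add(Rational(-7, 4), 21) = Rational(77, 4) ≈ 19.250)
Mul(-72, m) = Mul(-72, Rational(77, 4)) = -1386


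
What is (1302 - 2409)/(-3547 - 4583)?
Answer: 369/2710 ≈ 0.13616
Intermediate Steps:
(1302 - 2409)/(-3547 - 4583) = -1107/(-8130) = -1107*(-1/8130) = 369/2710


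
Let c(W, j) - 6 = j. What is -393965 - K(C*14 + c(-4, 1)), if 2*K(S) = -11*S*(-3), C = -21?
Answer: -778459/2 ≈ -3.8923e+5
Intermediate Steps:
c(W, j) = 6 + j
K(S) = 33*S/2 (K(S) = (-11*S*(-3))/2 = (33*S)/2 = 33*S/2)
-393965 - K(C*14 + c(-4, 1)) = -393965 - 33*(-21*14 + (6 + 1))/2 = -393965 - 33*(-294 + 7)/2 = -393965 - 33*(-287)/2 = -393965 - 1*(-9471/2) = -393965 + 9471/2 = -778459/2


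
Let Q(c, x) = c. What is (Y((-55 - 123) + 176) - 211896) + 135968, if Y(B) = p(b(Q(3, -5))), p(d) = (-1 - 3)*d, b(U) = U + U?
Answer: -75952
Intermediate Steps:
b(U) = 2*U
p(d) = -4*d
Y(B) = -24 (Y(B) = -8*3 = -4*6 = -24)
(Y((-55 - 123) + 176) - 211896) + 135968 = (-24 - 211896) + 135968 = -211920 + 135968 = -75952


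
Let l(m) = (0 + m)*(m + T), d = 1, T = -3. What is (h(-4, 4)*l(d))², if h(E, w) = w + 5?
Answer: 324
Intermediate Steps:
h(E, w) = 5 + w
l(m) = m*(-3 + m) (l(m) = (0 + m)*(m - 3) = m*(-3 + m))
(h(-4, 4)*l(d))² = ((5 + 4)*(1*(-3 + 1)))² = (9*(1*(-2)))² = (9*(-2))² = (-18)² = 324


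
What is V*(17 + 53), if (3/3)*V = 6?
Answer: 420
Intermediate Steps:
V = 6
V*(17 + 53) = 6*(17 + 53) = 6*70 = 420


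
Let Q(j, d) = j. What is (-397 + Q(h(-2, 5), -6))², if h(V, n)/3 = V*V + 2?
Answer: 143641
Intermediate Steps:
h(V, n) = 6 + 3*V² (h(V, n) = 3*(V*V + 2) = 3*(V² + 2) = 3*(2 + V²) = 6 + 3*V²)
(-397 + Q(h(-2, 5), -6))² = (-397 + (6 + 3*(-2)²))² = (-397 + (6 + 3*4))² = (-397 + (6 + 12))² = (-397 + 18)² = (-379)² = 143641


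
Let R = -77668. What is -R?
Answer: 77668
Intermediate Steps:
-R = -1*(-77668) = 77668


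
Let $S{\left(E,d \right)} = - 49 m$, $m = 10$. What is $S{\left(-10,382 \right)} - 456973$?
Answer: $-457463$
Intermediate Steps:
$S{\left(E,d \right)} = -490$ ($S{\left(E,d \right)} = \left(-49\right) 10 = -490$)
$S{\left(-10,382 \right)} - 456973 = -490 - 456973 = -457463$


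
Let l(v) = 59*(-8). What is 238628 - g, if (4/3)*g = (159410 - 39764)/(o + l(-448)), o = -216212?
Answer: 11490435397/48152 ≈ 2.3863e+5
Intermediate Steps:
l(v) = -472
g = -19941/48152 (g = 3*((159410 - 39764)/(-216212 - 472))/4 = 3*(119646/(-216684))/4 = 3*(119646*(-1/216684))/4 = (3/4)*(-6647/12038) = -19941/48152 ≈ -0.41413)
238628 - g = 238628 - 1*(-19941/48152) = 238628 + 19941/48152 = 11490435397/48152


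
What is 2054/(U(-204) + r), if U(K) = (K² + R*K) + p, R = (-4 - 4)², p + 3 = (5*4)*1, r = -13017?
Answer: 1027/7780 ≈ 0.13201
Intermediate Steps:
p = 17 (p = -3 + (5*4)*1 = -3 + 20*1 = -3 + 20 = 17)
R = 64 (R = (-8)² = 64)
U(K) = 17 + K² + 64*K (U(K) = (K² + 64*K) + 17 = 17 + K² + 64*K)
2054/(U(-204) + r) = 2054/((17 + (-204)² + 64*(-204)) - 13017) = 2054/((17 + 41616 - 13056) - 13017) = 2054/(28577 - 13017) = 2054/15560 = 2054*(1/15560) = 1027/7780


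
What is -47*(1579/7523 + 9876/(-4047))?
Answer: 1063875315/10148527 ≈ 104.83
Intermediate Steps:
-47*(1579/7523 + 9876/(-4047)) = -47*(1579*(1/7523) + 9876*(-1/4047)) = -47*(1579/7523 - 3292/1349) = -47*(-22635645/10148527) = 1063875315/10148527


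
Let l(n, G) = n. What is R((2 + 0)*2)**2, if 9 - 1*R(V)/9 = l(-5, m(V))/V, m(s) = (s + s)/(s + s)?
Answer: 136161/16 ≈ 8510.1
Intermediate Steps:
m(s) = 1 (m(s) = (2*s)/((2*s)) = (2*s)*(1/(2*s)) = 1)
R(V) = 81 + 45/V (R(V) = 81 - (-45)/V = 81 + 45/V)
R((2 + 0)*2)**2 = (81 + 45/(((2 + 0)*2)))**2 = (81 + 45/((2*2)))**2 = (81 + 45/4)**2 = (369/4)**2 = 136161/16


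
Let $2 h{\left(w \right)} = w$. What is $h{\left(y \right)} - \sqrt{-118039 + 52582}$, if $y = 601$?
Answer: $\frac{601}{2} - 3 i \sqrt{7273} \approx 300.5 - 255.85 i$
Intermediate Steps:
$h{\left(w \right)} = \frac{w}{2}$
$h{\left(y \right)} - \sqrt{-118039 + 52582} = \frac{1}{2} \cdot 601 - \sqrt{-118039 + 52582} = \frac{601}{2} - \sqrt{-65457} = \frac{601}{2} - 3 i \sqrt{7273}$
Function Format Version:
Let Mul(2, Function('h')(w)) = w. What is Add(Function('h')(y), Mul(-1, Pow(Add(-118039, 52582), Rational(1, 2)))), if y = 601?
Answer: Add(Rational(601, 2), Mul(-3, I, Pow(7273, Rational(1, 2)))) ≈ Add(300.50, Mul(-255.85, I))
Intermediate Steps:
Function('h')(w) = Mul(Rational(1, 2), w)
Add(Function('h')(y), Mul(-1, Pow(Add(-118039, 52582), Rational(1, 2)))) = Add(Mul(Rational(1, 2), 601), Mul(-1, Pow(Add(-118039, 52582), Rational(1, 2)))) = Add(Rational(601, 2), Mul(-1, Pow(-65457, Rational(1, 2)))) = Add(Rational(601, 2), Mul(-1, Mul(3, I, Pow(7273, Rational(1, 2))))) = Add(Rational(601, 2), Mul(-3, I, Pow(7273, Rational(1, 2))))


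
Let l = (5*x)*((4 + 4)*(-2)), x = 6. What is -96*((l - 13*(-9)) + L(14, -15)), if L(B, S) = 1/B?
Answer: 243888/7 ≈ 34841.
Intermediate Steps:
l = -480 (l = (5*6)*((4 + 4)*(-2)) = 30*(8*(-2)) = 30*(-16) = -480)
-96*((l - 13*(-9)) + L(14, -15)) = -96*((-480 - 13*(-9)) + 1/14) = -96*((-480 - 1*(-117)) + 1/14) = -96*((-480 + 117) + 1/14) = -96*(-363 + 1/14) = -96*(-5081/14) = 243888/7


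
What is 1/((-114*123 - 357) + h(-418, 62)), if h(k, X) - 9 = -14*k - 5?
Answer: -1/8523 ≈ -0.00011733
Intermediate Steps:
h(k, X) = 4 - 14*k (h(k, X) = 9 + (-14*k - 5) = 9 + (-5 - 14*k) = 4 - 14*k)
1/((-114*123 - 357) + h(-418, 62)) = 1/((-114*123 - 357) + (4 - 14*(-418))) = 1/((-14022 - 357) + (4 + 5852)) = 1/(-14379 + 5856) = 1/(-8523) = -1/8523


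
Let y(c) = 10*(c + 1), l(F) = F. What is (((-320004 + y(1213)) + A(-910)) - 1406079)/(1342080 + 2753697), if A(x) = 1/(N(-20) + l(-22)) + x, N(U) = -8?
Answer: -51445591/122873310 ≈ -0.41869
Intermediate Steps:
y(c) = 10 + 10*c (y(c) = 10*(1 + c) = 10 + 10*c)
A(x) = -1/30 + x (A(x) = 1/(-8 - 22) + x = 1/(-30) + x = -1/30 + x)
(((-320004 + y(1213)) + A(-910)) - 1406079)/(1342080 + 2753697) = (((-320004 + (10 + 10*1213)) + (-1/30 - 910)) - 1406079)/(1342080 + 2753697) = (((-320004 + (10 + 12130)) - 27301/30) - 1406079)/4095777 = (((-320004 + 12140) - 27301/30) - 1406079)*(1/4095777) = ((-307864 - 27301/30) - 1406079)*(1/4095777) = (-9263221/30 - 1406079)*(1/4095777) = -51445591/30*1/4095777 = -51445591/122873310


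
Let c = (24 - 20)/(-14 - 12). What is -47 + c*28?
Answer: -667/13 ≈ -51.308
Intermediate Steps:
c = -2/13 (c = 4/(-26) = 4*(-1/26) = -2/13 ≈ -0.15385)
-47 + c*28 = -47 - 2/13*28 = -47 - 56/13 = -667/13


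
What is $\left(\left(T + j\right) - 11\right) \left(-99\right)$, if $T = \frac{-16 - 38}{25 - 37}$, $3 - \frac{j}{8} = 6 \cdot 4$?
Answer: $\frac{34551}{2} \approx 17276.0$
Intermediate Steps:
$j = -168$ ($j = 24 - 8 \cdot 6 \cdot 4 = 24 - 192 = -168$)
$T = \frac{9}{2}$ ($T = - \frac{54}{-12} = \left(-54\right) \left(- \frac{1}{12}\right) = \frac{9}{2} \approx 4.5$)
$\left(\left(T + j\right) - 11\right) \left(-99\right) = \left(\left(\frac{9}{2} - 168\right) - 11\right) \left(-99\right) = \left(- \frac{327}{2} - 11\right) \left(-99\right) = \left(- \frac{349}{2}\right) \left(-99\right) = \frac{34551}{2}$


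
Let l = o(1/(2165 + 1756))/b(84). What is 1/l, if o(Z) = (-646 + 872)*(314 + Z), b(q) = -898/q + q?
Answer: 4024253/3895500980 ≈ 0.0010331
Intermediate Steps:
b(q) = q - 898/q
o(Z) = 70964 + 226*Z (o(Z) = 226*(314 + Z) = 70964 + 226*Z)
l = 3895500980/4024253 (l = (70964 + 226/(2165 + 1756))/(84 - 898/84) = (70964 + 226/3921)/(84 - 898*1/84) = (70964 + 226*(1/3921))/(84 - 449/42) = (70964 + 226/3921)/(3079/42) = (278250070/3921)*(42/3079) = 3895500980/4024253 ≈ 968.01)
1/l = 1/(3895500980/4024253) = 4024253/3895500980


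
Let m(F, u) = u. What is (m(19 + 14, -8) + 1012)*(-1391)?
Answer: -1396564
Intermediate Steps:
(m(19 + 14, -8) + 1012)*(-1391) = (-8 + 1012)*(-1391) = 1004*(-1391) = -1396564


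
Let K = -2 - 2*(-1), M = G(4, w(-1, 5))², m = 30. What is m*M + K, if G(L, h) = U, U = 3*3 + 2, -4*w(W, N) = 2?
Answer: 3630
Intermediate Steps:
w(W, N) = -½ (w(W, N) = -¼*2 = -½)
U = 11 (U = 9 + 2 = 11)
G(L, h) = 11
M = 121 (M = 11² = 121)
K = 0 (K = -2 + 2 = 0)
m*M + K = 30*121 + 0 = 3630 + 0 = 3630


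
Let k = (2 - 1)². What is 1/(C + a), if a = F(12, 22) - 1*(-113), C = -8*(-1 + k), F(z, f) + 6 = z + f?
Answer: 1/141 ≈ 0.0070922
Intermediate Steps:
k = 1 (k = 1² = 1)
F(z, f) = -6 + f + z (F(z, f) = -6 + (z + f) = -6 + (f + z) = -6 + f + z)
C = 0 (C = -8*(-1 + 1) = -8*0 = 0)
a = 141 (a = (-6 + 22 + 12) - 1*(-113) = 28 + 113 = 141)
1/(C + a) = 1/(0 + 141) = 1/141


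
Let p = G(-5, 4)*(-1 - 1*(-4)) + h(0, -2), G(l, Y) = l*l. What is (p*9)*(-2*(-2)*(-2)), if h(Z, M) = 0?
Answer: -5400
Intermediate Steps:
G(l, Y) = l**2
p = 75 (p = (-5)**2*(-1 - 1*(-4)) + 0 = 25*(-1 + 4) + 0 = 25*3 + 0 = 75 + 0 = 75)
(p*9)*(-2*(-2)*(-2)) = (75*9)*(-2*(-2)*(-2)) = 675*(4*(-2)) = 675*(-8) = -5400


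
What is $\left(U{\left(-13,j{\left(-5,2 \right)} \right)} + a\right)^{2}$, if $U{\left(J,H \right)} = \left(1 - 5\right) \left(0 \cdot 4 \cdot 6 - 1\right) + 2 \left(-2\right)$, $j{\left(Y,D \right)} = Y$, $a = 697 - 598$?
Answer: $9801$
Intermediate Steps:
$a = 99$
$U{\left(J,H \right)} = 0$ ($U{\left(J,H \right)} = - 4 \left(0 \cdot 6 - 1\right) - 4 = - 4 \left(0 - 1\right) - 4 = \left(-4\right) \left(-1\right) - 4 = 4 - 4 = 0$)
$\left(U{\left(-13,j{\left(-5,2 \right)} \right)} + a\right)^{2} = \left(0 + 99\right)^{2} = 99^{2} = 9801$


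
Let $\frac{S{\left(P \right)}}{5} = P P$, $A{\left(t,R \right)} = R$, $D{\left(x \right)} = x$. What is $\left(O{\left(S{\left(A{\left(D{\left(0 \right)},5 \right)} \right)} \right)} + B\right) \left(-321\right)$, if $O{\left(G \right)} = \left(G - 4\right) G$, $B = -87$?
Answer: $-4827198$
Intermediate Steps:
$S{\left(P \right)} = 5 P^{2}$ ($S{\left(P \right)} = 5 P P = 5 P^{2}$)
$O{\left(G \right)} = G \left(-4 + G\right)$ ($O{\left(G \right)} = \left(-4 + G\right) G = G \left(-4 + G\right)$)
$\left(O{\left(S{\left(A{\left(D{\left(0 \right)},5 \right)} \right)} \right)} + B\right) \left(-321\right) = \left(5 \cdot 5^{2} \left(-4 + 5 \cdot 5^{2}\right) - 87\right) \left(-321\right) = \left(5 \cdot 25 \left(-4 + 5 \cdot 25\right) - 87\right) \left(-321\right) = \left(125 \left(-4 + 125\right) - 87\right) \left(-321\right) = \left(125 \cdot 121 - 87\right) \left(-321\right) = \left(15125 - 87\right) \left(-321\right) = 15038 \left(-321\right) = -4827198$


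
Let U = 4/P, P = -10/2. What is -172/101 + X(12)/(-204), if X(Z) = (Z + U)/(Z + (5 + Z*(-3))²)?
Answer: -6096742/3579945 ≈ -1.7030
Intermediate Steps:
P = -5 (P = -10*½ = -5)
U = -⅘ (U = 4/(-5) = 4*(-⅕) = -⅘ ≈ -0.80000)
X(Z) = (-⅘ + Z)/(Z + (5 - 3*Z)²) (X(Z) = (Z - ⅘)/(Z + (5 + Z*(-3))²) = (-⅘ + Z)/(Z + (5 - 3*Z)²))
-172/101 + X(12)/(-204) = -172/101 + ((-4 + 5*12)/(5*(25 - 29*12 + 9*12²)))/(-204) = -172*1/101 + ((-4 + 60)/(5*(25 - 348 + 9*144)))*(-1/204) = -172/101 + ((⅕)*56/(25 - 348 + 1296))*(-1/204) = -172/101 + ((⅕)*56/973)*(-1/204) = -172/101 + ((⅕)*(1/973)*56)*(-1/204) = -172/101 + (8/695)*(-1/204) = -172/101 - 2/35445 = -6096742/3579945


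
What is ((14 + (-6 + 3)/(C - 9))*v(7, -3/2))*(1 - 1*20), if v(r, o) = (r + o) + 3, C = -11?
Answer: -91409/40 ≈ -2285.2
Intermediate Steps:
v(r, o) = 3 + o + r (v(r, o) = (o + r) + 3 = 3 + o + r)
((14 + (-6 + 3)/(C - 9))*v(7, -3/2))*(1 - 1*20) = ((14 + (-6 + 3)/(-11 - 9))*(3 - 3/2 + 7))*(1 - 1*20) = ((14 - 3/(-20))*(3 - 3*1/2 + 7))*(1 - 20) = ((14 - 3*(-1/20))*(3 - 3/2 + 7))*(-19) = ((14 + 3/20)*(17/2))*(-19) = ((283/20)*(17/2))*(-19) = (4811/40)*(-19) = -91409/40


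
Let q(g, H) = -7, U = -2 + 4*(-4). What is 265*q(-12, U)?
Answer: -1855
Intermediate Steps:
U = -18 (U = -2 - 16 = -18)
265*q(-12, U) = 265*(-7) = -1855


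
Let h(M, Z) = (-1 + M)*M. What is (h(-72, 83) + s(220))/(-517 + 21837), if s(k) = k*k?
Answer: 6707/2665 ≈ 2.5167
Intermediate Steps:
s(k) = k**2
h(M, Z) = M*(-1 + M)
(h(-72, 83) + s(220))/(-517 + 21837) = (-72*(-1 - 72) + 220**2)/(-517 + 21837) = (-72*(-73) + 48400)/21320 = (5256 + 48400)*(1/21320) = 53656*(1/21320) = 6707/2665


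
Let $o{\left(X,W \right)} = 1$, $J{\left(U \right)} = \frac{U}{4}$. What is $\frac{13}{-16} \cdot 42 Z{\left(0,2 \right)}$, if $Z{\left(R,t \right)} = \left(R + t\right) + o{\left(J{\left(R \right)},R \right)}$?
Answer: $- \frac{819}{8} \approx -102.38$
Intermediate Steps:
$J{\left(U \right)} = \frac{U}{4}$ ($J{\left(U \right)} = U \frac{1}{4} = \frac{U}{4}$)
$Z{\left(R,t \right)} = 1 + R + t$ ($Z{\left(R,t \right)} = \left(R + t\right) + 1 = 1 + R + t$)
$\frac{13}{-16} \cdot 42 Z{\left(0,2 \right)} = \frac{13}{-16} \cdot 42 \left(1 + 0 + 2\right) = 13 \left(- \frac{1}{16}\right) 42 \cdot 3 = \left(- \frac{13}{16}\right) 42 \cdot 3 = \left(- \frac{273}{8}\right) 3 = - \frac{819}{8}$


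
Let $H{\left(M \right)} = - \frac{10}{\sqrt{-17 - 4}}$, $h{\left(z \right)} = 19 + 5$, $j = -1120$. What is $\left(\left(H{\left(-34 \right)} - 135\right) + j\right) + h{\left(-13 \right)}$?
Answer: $-1231 + \frac{10 i \sqrt{21}}{21} \approx -1231.0 + 2.1822 i$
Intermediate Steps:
$h{\left(z \right)} = 24$
$H{\left(M \right)} = \frac{10 i \sqrt{21}}{21}$ ($H{\left(M \right)} = - \frac{10}{\sqrt{-21}} = - \frac{10}{i \sqrt{21}} = - 10 \left(- \frac{i \sqrt{21}}{21}\right) = \frac{10 i \sqrt{21}}{21}$)
$\left(\left(H{\left(-34 \right)} - 135\right) + j\right) + h{\left(-13 \right)} = \left(\left(\frac{10 i \sqrt{21}}{21} - 135\right) - 1120\right) + 24 = \left(\left(-135 + \frac{10 i \sqrt{21}}{21}\right) - 1120\right) + 24 = \left(-1255 + \frac{10 i \sqrt{21}}{21}\right) + 24 = -1231 + \frac{10 i \sqrt{21}}{21}$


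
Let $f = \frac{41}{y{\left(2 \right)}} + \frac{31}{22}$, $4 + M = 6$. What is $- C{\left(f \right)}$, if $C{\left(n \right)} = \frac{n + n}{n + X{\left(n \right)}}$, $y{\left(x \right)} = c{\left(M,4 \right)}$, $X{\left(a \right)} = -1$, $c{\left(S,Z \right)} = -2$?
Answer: $- \frac{420}{221} \approx -1.9005$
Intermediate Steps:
$M = 2$ ($M = -4 + 6 = 2$)
$y{\left(x \right)} = -2$
$f = - \frac{210}{11}$ ($f = \frac{41}{-2} + \frac{31}{22} = 41 \left(- \frac{1}{2}\right) + 31 \cdot \frac{1}{22} = - \frac{41}{2} + \frac{31}{22} = - \frac{210}{11} \approx -19.091$)
$C{\left(n \right)} = \frac{2 n}{-1 + n}$ ($C{\left(n \right)} = \frac{n + n}{n - 1} = \frac{2 n}{-1 + n}$)
$- C{\left(f \right)} = - \frac{2 \left(-210\right)}{11 \left(-1 - \frac{210}{11}\right)} = - \frac{2 \left(-210\right)}{11 \left(- \frac{221}{11}\right)} = - \frac{2 \left(-210\right) \left(-11\right)}{11 \cdot 221} = \left(-1\right) \frac{420}{221} = - \frac{420}{221}$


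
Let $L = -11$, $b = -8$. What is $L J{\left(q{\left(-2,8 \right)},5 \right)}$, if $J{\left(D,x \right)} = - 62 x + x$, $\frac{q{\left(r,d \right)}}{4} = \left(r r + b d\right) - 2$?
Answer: $3355$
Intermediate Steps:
$q{\left(r,d \right)} = -8 - 32 d + 4 r^{2}$ ($q{\left(r,d \right)} = 4 \left(\left(r r - 8 d\right) - 2\right) = 4 \left(\left(r^{2} - 8 d\right) - 2\right) = 4 \left(-2 + r^{2} - 8 d\right) = -8 - 32 d + 4 r^{2}$)
$J{\left(D,x \right)} = - 61 x$
$L J{\left(q{\left(-2,8 \right)},5 \right)} = - 11 \left(\left(-61\right) 5\right) = \left(-11\right) \left(-305\right) = 3355$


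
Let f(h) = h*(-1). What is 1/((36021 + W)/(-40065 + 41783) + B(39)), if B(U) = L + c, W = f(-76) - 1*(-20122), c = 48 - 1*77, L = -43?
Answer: -1718/67477 ≈ -0.025461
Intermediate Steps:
f(h) = -h
c = -29 (c = 48 - 77 = -29)
W = 20198 (W = -1*(-76) - 1*(-20122) = 76 + 20122 = 20198)
B(U) = -72 (B(U) = -43 - 29 = -72)
1/((36021 + W)/(-40065 + 41783) + B(39)) = 1/((36021 + 20198)/(-40065 + 41783) - 72) = 1/(56219/1718 - 72) = 1/(-67477/1718) = -1718/67477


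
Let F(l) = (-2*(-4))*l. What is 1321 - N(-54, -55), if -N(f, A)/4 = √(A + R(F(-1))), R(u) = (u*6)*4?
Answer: 1321 + 4*I*√247 ≈ 1321.0 + 62.865*I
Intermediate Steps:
F(l) = 8*l
R(u) = 24*u (R(u) = (6*u)*4 = 24*u)
N(f, A) = -4*√(-192 + A) (N(f, A) = -4*√(A + 24*(8*(-1))) = -4*√(A + 24*(-8)) = -4*√(A - 192) = -4*√(-192 + A))
1321 - N(-54, -55) = 1321 - (-4)*√(-192 - 55) = 1321 - (-4)*√(-247) = 1321 - (-4)*I*√247 = 1321 + 4*I*√247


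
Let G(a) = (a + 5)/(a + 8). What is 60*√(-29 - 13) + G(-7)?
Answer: -2 + 60*I*√42 ≈ -2.0 + 388.84*I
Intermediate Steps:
G(a) = (5 + a)/(8 + a)
60*√(-29 - 13) + G(-7) = 60*√(-29 - 13) + (5 - 7)/(8 - 7) = 60*√(-42) - 2/1 = 60*(I*√42) + 1*(-2) = 60*I*√42 - 2 = -2 + 60*I*√42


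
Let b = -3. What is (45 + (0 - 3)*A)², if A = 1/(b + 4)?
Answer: 1764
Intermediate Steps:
A = 1 (A = 1/(-3 + 4) = 1/1 = 1)
(45 + (0 - 3)*A)² = (45 + (0 - 3)*1)² = (45 - 3*1)² = (45 - 3)² = 42² = 1764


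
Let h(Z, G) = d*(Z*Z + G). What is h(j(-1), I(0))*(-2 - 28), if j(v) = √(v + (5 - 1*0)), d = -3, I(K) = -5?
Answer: -90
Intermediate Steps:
j(v) = √(5 + v) (j(v) = √(v + (5 + 0)) = √(v + 5) = √(5 + v))
h(Z, G) = -3*G - 3*Z² (h(Z, G) = -3*(Z*Z + G) = -3*(Z² + G) = -3*(G + Z²) = -3*G - 3*Z²)
h(j(-1), I(0))*(-2 - 28) = (-3*(-5) - 3*(√(5 - 1))²)*(-2 - 28) = (15 - 3*(√4)²)*(-30) = (15 - 3*2²)*(-30) = (15 - 3*4)*(-30) = (15 - 12)*(-30) = 3*(-30) = -90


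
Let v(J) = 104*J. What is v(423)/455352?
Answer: 1833/18973 ≈ 0.096611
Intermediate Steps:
v(423)/455352 = (104*423)/455352 = 43992*(1/455352) = 1833/18973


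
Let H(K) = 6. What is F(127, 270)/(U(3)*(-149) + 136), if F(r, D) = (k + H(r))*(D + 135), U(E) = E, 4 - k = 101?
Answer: 36855/311 ≈ 118.50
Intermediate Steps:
k = -97 (k = 4 - 1*101 = 4 - 101 = -97)
F(r, D) = -12285 - 91*D (F(r, D) = (-97 + 6)*(D + 135) = -91*(135 + D) = -12285 - 91*D)
F(127, 270)/(U(3)*(-149) + 136) = (-12285 - 91*270)/(3*(-149) + 136) = (-12285 - 24570)/(-447 + 136) = -36855/(-311) = -36855*(-1/311) = 36855/311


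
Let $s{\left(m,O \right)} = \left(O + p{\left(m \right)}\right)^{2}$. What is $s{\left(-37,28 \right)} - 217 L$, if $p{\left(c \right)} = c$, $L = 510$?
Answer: $-110589$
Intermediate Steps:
$s{\left(m,O \right)} = \left(O + m\right)^{2}$
$s{\left(-37,28 \right)} - 217 L = \left(28 - 37\right)^{2} - 110670 = \left(-9\right)^{2} - 110670 = 81 - 110670 = -110589$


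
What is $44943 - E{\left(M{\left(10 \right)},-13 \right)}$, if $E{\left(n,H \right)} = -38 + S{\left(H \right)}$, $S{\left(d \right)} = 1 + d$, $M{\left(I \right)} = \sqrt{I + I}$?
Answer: $44993$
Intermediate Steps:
$M{\left(I \right)} = \sqrt{2} \sqrt{I}$ ($M{\left(I \right)} = \sqrt{2 I} = \sqrt{2} \sqrt{I}$)
$E{\left(n,H \right)} = -37 + H$ ($E{\left(n,H \right)} = -38 + \left(1 + H\right) = -37 + H$)
$44943 - E{\left(M{\left(10 \right)},-13 \right)} = 44943 - \left(-37 - 13\right) = 44943 - -50 = 44943 + 50 = 44993$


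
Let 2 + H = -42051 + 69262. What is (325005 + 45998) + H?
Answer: 398212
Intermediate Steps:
H = 27209 (H = -2 + (-42051 + 69262) = -2 + 27211 = 27209)
(325005 + 45998) + H = (325005 + 45998) + 27209 = 371003 + 27209 = 398212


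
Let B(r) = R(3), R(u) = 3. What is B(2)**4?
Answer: 81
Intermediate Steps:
B(r) = 3
B(2)**4 = 3**4 = 81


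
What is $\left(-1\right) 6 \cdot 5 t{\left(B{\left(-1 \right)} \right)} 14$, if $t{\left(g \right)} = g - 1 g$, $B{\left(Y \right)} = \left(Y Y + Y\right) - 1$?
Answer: $0$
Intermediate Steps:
$B{\left(Y \right)} = -1 + Y + Y^{2}$ ($B{\left(Y \right)} = \left(Y^{2} + Y\right) - 1 = \left(Y + Y^{2}\right) - 1 = -1 + Y + Y^{2}$)
$t{\left(g \right)} = 0$ ($t{\left(g \right)} = g - g = 0$)
$\left(-1\right) 6 \cdot 5 t{\left(B{\left(-1 \right)} \right)} 14 = \left(-1\right) 6 \cdot 5 \cdot 0 \cdot 14 = \left(-6\right) 5 \cdot 0 \cdot 14 = \left(-30\right) 0 \cdot 14 = 0 \cdot 14 = 0$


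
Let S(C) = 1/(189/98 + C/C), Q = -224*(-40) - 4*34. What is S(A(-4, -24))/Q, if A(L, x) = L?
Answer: 7/180892 ≈ 3.8697e-5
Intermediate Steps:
Q = 8824 (Q = 8960 - 136 = 8824)
S(C) = 14/41 (S(C) = 1/(189*(1/98) + 1) = 1/(27/14 + 1) = 1/(41/14) = 14/41)
S(A(-4, -24))/Q = (14/41)/8824 = (14/41)*(1/8824) = 7/180892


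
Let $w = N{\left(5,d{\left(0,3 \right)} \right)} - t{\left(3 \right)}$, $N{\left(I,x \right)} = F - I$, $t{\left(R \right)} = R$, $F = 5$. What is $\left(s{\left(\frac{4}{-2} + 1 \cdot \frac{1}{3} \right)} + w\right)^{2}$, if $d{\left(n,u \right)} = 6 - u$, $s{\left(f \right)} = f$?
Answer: $\frac{196}{9} \approx 21.778$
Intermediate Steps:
$N{\left(I,x \right)} = 5 - I$
$w = -3$ ($w = \left(5 - 5\right) - 3 = 0 - 3 = -3$)
$\left(s{\left(\frac{4}{-2} + 1 \cdot \frac{1}{3} \right)} + w\right)^{2} = \left(\left(\frac{4}{-2} + 1 \cdot \frac{1}{3}\right) - 3\right)^{2} = \left(\left(4 \left(- \frac{1}{2}\right) + 1 \cdot \frac{1}{3}\right) - 3\right)^{2} = \left(\left(-2 + \frac{1}{3}\right) - 3\right)^{2} = \left(- \frac{5}{3} - 3\right)^{2} = \left(- \frac{14}{3}\right)^{2} = \frac{196}{9}$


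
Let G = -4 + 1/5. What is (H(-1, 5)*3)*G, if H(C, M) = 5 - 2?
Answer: -171/5 ≈ -34.200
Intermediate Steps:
H(C, M) = 3
G = -19/5 (G = -4 + 1/5 = -19/5 ≈ -3.8000)
(H(-1, 5)*3)*G = (3*3)*(-19/5) = 9*(-19/5) = -171/5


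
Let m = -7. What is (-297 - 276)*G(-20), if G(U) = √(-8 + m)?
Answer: -573*I*√15 ≈ -2219.2*I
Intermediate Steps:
G(U) = I*√15 (G(U) = √(-8 - 7) = √(-15) = I*√15)
(-297 - 276)*G(-20) = (-297 - 276)*(I*√15) = -573*I*√15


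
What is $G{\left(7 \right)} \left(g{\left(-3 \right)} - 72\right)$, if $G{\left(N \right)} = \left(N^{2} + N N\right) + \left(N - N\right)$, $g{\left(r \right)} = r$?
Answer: $-7350$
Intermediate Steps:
$G{\left(N \right)} = 2 N^{2}$ ($G{\left(N \right)} = \left(N^{2} + N^{2}\right) + 0 = 2 N^{2} + 0 = 2 N^{2}$)
$G{\left(7 \right)} \left(g{\left(-3 \right)} - 72\right) = 2 \cdot 7^{2} \left(-3 - 72\right) = 2 \cdot 49 \left(-75\right) = 98 \left(-75\right) = -7350$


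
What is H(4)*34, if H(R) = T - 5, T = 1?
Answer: -136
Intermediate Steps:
H(R) = -4 (H(R) = 1 - 5 = -4)
H(4)*34 = -4*34 = -136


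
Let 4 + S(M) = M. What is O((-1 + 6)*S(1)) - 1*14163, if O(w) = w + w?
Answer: -14193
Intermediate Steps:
S(M) = -4 + M
O(w) = 2*w
O((-1 + 6)*S(1)) - 1*14163 = 2*((-1 + 6)*(-4 + 1)) - 1*14163 = 2*(5*(-3)) - 14163 = 2*(-15) - 14163 = -30 - 14163 = -14193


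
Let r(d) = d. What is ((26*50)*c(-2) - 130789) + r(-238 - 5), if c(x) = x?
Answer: -133632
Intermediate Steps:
((26*50)*c(-2) - 130789) + r(-238 - 5) = ((26*50)*(-2) - 130789) + (-238 - 5) = (1300*(-2) - 130789) - 243 = (-2600 - 130789) - 243 = -133389 - 243 = -133632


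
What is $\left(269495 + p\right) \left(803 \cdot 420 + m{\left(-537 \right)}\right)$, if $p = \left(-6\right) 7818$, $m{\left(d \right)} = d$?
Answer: $74950162401$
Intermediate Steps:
$p = -46908$
$\left(269495 + p\right) \left(803 \cdot 420 + m{\left(-537 \right)}\right) = \left(269495 - 46908\right) \left(803 \cdot 420 - 537\right) = 222587 \left(337260 - 537\right) = 222587 \cdot 336723 = 74950162401$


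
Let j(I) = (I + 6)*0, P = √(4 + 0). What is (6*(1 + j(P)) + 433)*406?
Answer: 178234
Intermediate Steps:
P = 2 (P = √4 = 2)
j(I) = 0 (j(I) = (6 + I)*0 = 0)
(6*(1 + j(P)) + 433)*406 = (6*(1 + 0) + 433)*406 = (6*1 + 433)*406 = (6 + 433)*406 = 439*406 = 178234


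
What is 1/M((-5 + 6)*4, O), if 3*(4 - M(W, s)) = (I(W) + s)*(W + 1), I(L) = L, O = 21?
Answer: -3/113 ≈ -0.026549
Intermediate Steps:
M(W, s) = 4 - (1 + W)*(W + s)/3 (M(W, s) = 4 - (W + s)*(W + 1)/3 = 4 - (W + s)*(1 + W)/3 = 4 - (1 + W)*(W + s)/3)
1/M((-5 + 6)*4, O) = 1/(4 - (-5 + 6)*4/3 - ⅓*21 - 16*(-5 + 6)²/3 - ⅓*(-5 + 6)*4*21) = 1/(4 - 4/3 - 7 - (1*4)²/3 - ⅓*1*4*21) = 1/(4 - ⅓*4 - 7 - ⅓*4² - ⅓*4*21) = 1/(4 - 4/3 - 7 - ⅓*16 - 28) = 1/(4 - 4/3 - 7 - 16/3 - 28) = 1/(-113/3) = -3/113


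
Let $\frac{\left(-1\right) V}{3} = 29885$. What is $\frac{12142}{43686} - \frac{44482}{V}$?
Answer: $\frac{505305277}{652778055} \approx 0.77408$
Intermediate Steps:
$V = -89655$ ($V = \left(-3\right) 29885 = -89655$)
$\frac{12142}{43686} - \frac{44482}{V} = \frac{12142}{43686} - \frac{44482}{-89655} = 12142 \cdot \frac{1}{43686} - - \frac{44482}{89655} = \frac{6071}{21843} + \frac{44482}{89655} = \frac{505305277}{652778055}$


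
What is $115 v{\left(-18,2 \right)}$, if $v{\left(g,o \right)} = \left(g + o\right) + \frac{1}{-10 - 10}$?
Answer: $- \frac{7383}{4} \approx -1845.8$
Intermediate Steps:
$v{\left(g,o \right)} = - \frac{1}{20} + g + o$ ($v{\left(g,o \right)} = \left(g + o\right) + \frac{1}{-20} = \left(g + o\right) - \frac{1}{20} = - \frac{1}{20} + g + o$)
$115 v{\left(-18,2 \right)} = 115 \left(- \frac{1}{20} - 18 + 2\right) = 115 \left(- \frac{321}{20}\right) = - \frac{7383}{4}$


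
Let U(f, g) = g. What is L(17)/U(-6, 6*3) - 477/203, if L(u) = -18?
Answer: -680/203 ≈ -3.3498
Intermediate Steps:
L(17)/U(-6, 6*3) - 477/203 = -18/(6*3) - 477/203 = -18/18 - 477*1/203 = -18*1/18 - 477/203 = -1 - 477/203 = -680/203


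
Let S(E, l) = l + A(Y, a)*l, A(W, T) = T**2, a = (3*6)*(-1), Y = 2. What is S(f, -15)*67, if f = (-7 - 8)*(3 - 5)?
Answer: -326625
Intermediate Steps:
a = -18 (a = 18*(-1) = -18)
f = 30 (f = -15*(-2) = 30)
S(E, l) = 325*l (S(E, l) = l + (-18)**2*l = l + 324*l = 325*l)
S(f, -15)*67 = (325*(-15))*67 = -4875*67 = -326625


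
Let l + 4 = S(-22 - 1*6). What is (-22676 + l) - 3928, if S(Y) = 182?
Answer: -26426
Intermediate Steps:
l = 178 (l = -4 + 182 = 178)
(-22676 + l) - 3928 = (-22676 + 178) - 3928 = -22498 - 3928 = -26426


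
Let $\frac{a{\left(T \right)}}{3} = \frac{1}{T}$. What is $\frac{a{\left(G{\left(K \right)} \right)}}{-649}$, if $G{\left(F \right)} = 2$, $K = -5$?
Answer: $- \frac{3}{1298} \approx -0.0023112$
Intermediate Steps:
$a{\left(T \right)} = \frac{3}{T}$
$\frac{a{\left(G{\left(K \right)} \right)}}{-649} = \frac{3 \cdot \frac{1}{2}}{-649} = 3 \cdot \frac{1}{2} \left(- \frac{1}{649}\right) = \frac{3}{2} \left(- \frac{1}{649}\right) = - \frac{3}{1298}$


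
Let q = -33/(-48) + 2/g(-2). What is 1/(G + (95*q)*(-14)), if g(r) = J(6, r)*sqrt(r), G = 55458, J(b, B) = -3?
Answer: 31417128/1713830467409 + 255360*I*sqrt(2)/1713830467409 ≈ 1.8332e-5 + 2.1072e-7*I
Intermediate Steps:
g(r) = -3*sqrt(r)
q = 11/16 + I*sqrt(2)/3 (q = -33/(-48) + 2/((-3*I*sqrt(2))) = -33*(-1/48) + 2/((-3*I*sqrt(2))) = 11/16 + 2/((-3*I*sqrt(2))) = 11/16 + 2*(I*sqrt(2)/6) = 11/16 + I*sqrt(2)/3 ≈ 0.6875 + 0.4714*I)
1/(G + (95*q)*(-14)) = 1/(55458 + (95*(11/16 + I*sqrt(2)/3))*(-14)) = 1/(55458 + (1045/16 + 95*I*sqrt(2)/3)*(-14)) = 1/(55458 + (-7315/8 - 1330*I*sqrt(2)/3)) = 1/(436349/8 - 1330*I*sqrt(2)/3)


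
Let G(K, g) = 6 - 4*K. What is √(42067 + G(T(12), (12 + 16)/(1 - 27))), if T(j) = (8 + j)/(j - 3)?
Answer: √378577/3 ≈ 205.10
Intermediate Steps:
T(j) = (8 + j)/(-3 + j)
√(42067 + G(T(12), (12 + 16)/(1 - 27))) = √(42067 + (6 - 4*(8 + 12)/(-3 + 12))) = √(42067 + (6 - 4*20/9)) = √(42067 + (6 - 80/9)) = √(42067 - 26/9) = √(378577/9) = √378577/3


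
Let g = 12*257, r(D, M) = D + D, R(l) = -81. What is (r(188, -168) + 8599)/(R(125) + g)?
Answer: 8975/3003 ≈ 2.9887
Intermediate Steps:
r(D, M) = 2*D
g = 3084
(r(188, -168) + 8599)/(R(125) + g) = (2*188 + 8599)/(-81 + 3084) = (376 + 8599)/3003 = 8975*(1/3003) = 8975/3003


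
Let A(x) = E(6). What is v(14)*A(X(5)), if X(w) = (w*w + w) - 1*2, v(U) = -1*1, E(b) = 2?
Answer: -2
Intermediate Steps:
v(U) = -1
X(w) = -2 + w + w² (X(w) = (w² + w) - 2 = (w + w²) - 2 = -2 + w + w²)
A(x) = 2
v(14)*A(X(5)) = -1*2 = -2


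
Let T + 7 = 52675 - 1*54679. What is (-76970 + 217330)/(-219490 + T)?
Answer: -140360/221501 ≈ -0.63368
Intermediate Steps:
T = -2011 (T = -7 + (52675 - 1*54679) = -7 + (52675 - 54679) = -7 - 2004 = -2011)
(-76970 + 217330)/(-219490 + T) = (-76970 + 217330)/(-219490 - 2011) = 140360/(-221501) = 140360*(-1/221501) = -140360/221501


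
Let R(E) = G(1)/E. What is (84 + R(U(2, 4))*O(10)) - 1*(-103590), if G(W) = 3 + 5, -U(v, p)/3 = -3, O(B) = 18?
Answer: 103690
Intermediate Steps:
U(v, p) = 9 (U(v, p) = -3*(-3) = 9)
G(W) = 8
R(E) = 8/E
(84 + R(U(2, 4))*O(10)) - 1*(-103590) = (84 + (8/9)*18) - 1*(-103590) = (84 + (8*(1/9))*18) + 103590 = (84 + (8/9)*18) + 103590 = (84 + 16) + 103590 = 100 + 103590 = 103690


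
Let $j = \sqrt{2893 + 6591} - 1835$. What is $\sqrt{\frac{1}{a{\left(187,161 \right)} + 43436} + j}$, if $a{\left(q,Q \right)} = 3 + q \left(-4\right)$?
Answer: $\frac{\sqrt{-3344326874944 + 3645042962 \sqrt{2371}}}{42691} \approx 41.685 i$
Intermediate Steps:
$a{\left(q,Q \right)} = 3 - 4 q$
$j = -1835 + 2 \sqrt{2371}$ ($j = \sqrt{9484} - 1835 = 2 \sqrt{2371} - 1835 = -1835 + 2 \sqrt{2371} \approx -1737.6$)
$\sqrt{\frac{1}{a{\left(187,161 \right)} + 43436} + j} = \sqrt{\frac{1}{\left(3 - 748\right) + 43436} - \left(1835 - 2 \sqrt{2371}\right)} = \sqrt{\frac{1}{-745 + 43436} - \left(1835 - 2 \sqrt{2371}\right)} = \sqrt{\frac{1}{42691} - \left(1835 - 2 \sqrt{2371}\right)} = \sqrt{- \frac{78337984}{42691} + 2 \sqrt{2371}}$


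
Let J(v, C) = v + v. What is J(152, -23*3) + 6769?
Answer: 7073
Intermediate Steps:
J(v, C) = 2*v
J(152, -23*3) + 6769 = 2*152 + 6769 = 304 + 6769 = 7073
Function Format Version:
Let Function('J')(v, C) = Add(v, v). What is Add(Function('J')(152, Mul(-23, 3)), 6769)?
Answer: 7073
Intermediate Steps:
Function('J')(v, C) = Mul(2, v)
Add(Function('J')(152, Mul(-23, 3)), 6769) = Add(Mul(2, 152), 6769) = Add(304, 6769) = 7073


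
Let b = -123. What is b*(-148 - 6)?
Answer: 18942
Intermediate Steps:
b*(-148 - 6) = -123*(-148 - 6) = -123*(-154) = 18942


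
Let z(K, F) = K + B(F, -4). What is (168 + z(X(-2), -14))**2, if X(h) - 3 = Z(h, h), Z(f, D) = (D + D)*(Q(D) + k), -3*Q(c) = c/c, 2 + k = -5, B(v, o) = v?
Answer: 312481/9 ≈ 34720.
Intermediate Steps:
k = -7 (k = -2 - 5 = -7)
Q(c) = -1/3 (Q(c) = -c/(3*c) = -1/3*1 = -1/3)
Z(f, D) = -44*D/3 (Z(f, D) = (D + D)*(-1/3 - 7) = (2*D)*(-22/3) = -44*D/3)
X(h) = 3 - 44*h/3
z(K, F) = F + K (z(K, F) = K + F = F + K)
(168 + z(X(-2), -14))**2 = (168 + (-14 + (3 - 44/3*(-2))))**2 = (168 + (-14 + (3 + 88/3)))**2 = (168 + (-14 + 97/3))**2 = (168 + 55/3)**2 = (559/3)**2 = 312481/9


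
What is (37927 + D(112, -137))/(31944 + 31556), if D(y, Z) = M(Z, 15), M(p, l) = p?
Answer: 3779/6350 ≈ 0.59512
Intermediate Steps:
D(y, Z) = Z
(37927 + D(112, -137))/(31944 + 31556) = (37927 - 137)/(31944 + 31556) = 37790/63500 = 37790*(1/63500) = 3779/6350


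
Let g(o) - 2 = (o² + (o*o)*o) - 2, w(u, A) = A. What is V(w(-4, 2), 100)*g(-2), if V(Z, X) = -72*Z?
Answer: 576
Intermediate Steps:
g(o) = o² + o³ (g(o) = 2 + ((o² + (o*o)*o) - 2) = 2 + ((o² + o²*o) - 2) = 2 + ((o² + o³) - 2) = 2 + (-2 + o² + o³) = o² + o³)
V(w(-4, 2), 100)*g(-2) = (-72*2)*((-2)²*(1 - 2)) = -576*(-1) = -144*(-4) = 576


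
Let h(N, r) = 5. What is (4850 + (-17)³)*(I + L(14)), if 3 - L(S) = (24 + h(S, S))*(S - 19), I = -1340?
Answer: 75096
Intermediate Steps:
L(S) = 554 - 29*S (L(S) = 3 - (24 + 5)*(S - 19) = 3 - 29*(-19 + S) = 3 - (-551 + 29*S) = 3 + (551 - 29*S) = 554 - 29*S)
(4850 + (-17)³)*(I + L(14)) = (4850 + (-17)³)*(-1340 + (554 - 29*14)) = (4850 - 4913)*(-1340 + (554 - 406)) = -63*(-1340 + 148) = -63*(-1192) = 75096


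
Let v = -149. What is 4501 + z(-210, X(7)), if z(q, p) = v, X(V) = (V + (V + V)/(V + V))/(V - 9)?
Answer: 4352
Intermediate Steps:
X(V) = (1 + V)/(-9 + V) (X(V) = (V + (2*V)/((2*V)))/(-9 + V) = (V + (2*V)*(1/(2*V)))/(-9 + V) = (V + 1)/(-9 + V) = (1 + V)/(-9 + V))
z(q, p) = -149
4501 + z(-210, X(7)) = 4501 - 149 = 4352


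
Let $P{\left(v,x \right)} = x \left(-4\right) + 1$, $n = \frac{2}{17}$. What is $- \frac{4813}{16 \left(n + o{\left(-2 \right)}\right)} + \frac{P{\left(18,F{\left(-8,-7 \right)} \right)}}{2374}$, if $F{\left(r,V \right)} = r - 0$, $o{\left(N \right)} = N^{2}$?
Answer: $- \frac{97103047}{1329440} \approx -73.041$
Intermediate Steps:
$n = \frac{2}{17}$ ($n = 2 \cdot \frac{1}{17} = \frac{2}{17} \approx 0.11765$)
$F{\left(r,V \right)} = r$ ($F{\left(r,V \right)} = r + 0 = r$)
$P{\left(v,x \right)} = 1 - 4 x$ ($P{\left(v,x \right)} = - 4 x + 1 = 1 - 4 x$)
$- \frac{4813}{16 \left(n + o{\left(-2 \right)}\right)} + \frac{P{\left(18,F{\left(-8,-7 \right)} \right)}}{2374} = - \frac{4813}{16 \left(\frac{2}{17} + \left(-2\right)^{2}\right)} + \frac{1 - -32}{2374} = - \frac{4813}{16 \left(\frac{2}{17} + 4\right)} + \left(1 + 32\right) \frac{1}{2374} = - \frac{4813}{16 \cdot \frac{70}{17}} + 33 \cdot \frac{1}{2374} = - \frac{4813}{\frac{1120}{17}} + \frac{33}{2374} = \left(-4813\right) \frac{17}{1120} + \frac{33}{2374} = - \frac{81821}{1120} + \frac{33}{2374} = - \frac{97103047}{1329440}$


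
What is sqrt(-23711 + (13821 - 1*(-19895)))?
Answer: sqrt(10005) ≈ 100.03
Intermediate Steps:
sqrt(-23711 + (13821 - 1*(-19895))) = sqrt(-23711 + (13821 + 19895)) = sqrt(-23711 + 33716) = sqrt(10005)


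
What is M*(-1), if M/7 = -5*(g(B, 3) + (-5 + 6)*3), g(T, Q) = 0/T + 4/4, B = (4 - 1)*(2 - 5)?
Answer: 140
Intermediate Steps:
B = -9 (B = 3*(-3) = -9)
g(T, Q) = 1 (g(T, Q) = 0 + 4*(1/4) = 0 + 1 = 1)
M = -140 (M = 7*(-5*(1 + (-5 + 6)*3)) = 7*(-5*(1 + 1*3)) = 7*(-5*(1 + 3)) = 7*(-5*4) = 7*(-20) = -140)
M*(-1) = -140*(-1) = 140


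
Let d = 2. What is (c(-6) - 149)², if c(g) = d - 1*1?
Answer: 21904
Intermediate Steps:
c(g) = 1 (c(g) = 2 - 1*1 = 2 - 1 = 1)
(c(-6) - 149)² = (1 - 149)² = (-148)² = 21904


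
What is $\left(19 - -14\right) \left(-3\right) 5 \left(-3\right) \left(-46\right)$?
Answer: $-68310$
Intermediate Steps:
$\left(19 - -14\right) \left(-3\right) 5 \left(-3\right) \left(-46\right) = \left(19 + 14\right) \left(\left(-15\right) \left(-3\right)\right) \left(-46\right) = 33 \cdot 45 \left(-46\right) = 1485 \left(-46\right) = -68310$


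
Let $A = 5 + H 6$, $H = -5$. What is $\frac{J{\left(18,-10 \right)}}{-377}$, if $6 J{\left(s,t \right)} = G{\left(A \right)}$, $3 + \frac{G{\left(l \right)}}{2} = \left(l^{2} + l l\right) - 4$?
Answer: $- \frac{1243}{1131} \approx -1.099$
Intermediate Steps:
$A = -25$ ($A = 5 - 30 = -25$)
$G{\left(l \right)} = -14 + 4 l^{2}$ ($G{\left(l \right)} = -6 + 2 \left(\left(l^{2} + l l\right) - 4\right) = -6 + 2 \left(\left(l^{2} + l^{2}\right) - 4\right) = -6 + 2 \left(2 l^{2} - 4\right) = -6 + 2 \left(-4 + 2 l^{2}\right) = -6 + \left(-8 + 4 l^{2}\right) = -14 + 4 l^{2}$)
$J{\left(s,t \right)} = \frac{1243}{3}$ ($J{\left(s,t \right)} = \frac{-14 + 4 \left(-25\right)^{2}}{6} = \frac{-14 + 4 \cdot 625}{6} = \frac{-14 + 2500}{6} = \frac{1}{6} \cdot 2486 = \frac{1243}{3}$)
$\frac{J{\left(18,-10 \right)}}{-377} = \frac{1243}{3 \left(-377\right)} = \frac{1243}{3} \left(- \frac{1}{377}\right) = - \frac{1243}{1131}$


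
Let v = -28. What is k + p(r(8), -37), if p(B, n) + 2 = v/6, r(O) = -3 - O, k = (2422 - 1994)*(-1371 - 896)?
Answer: -2910848/3 ≈ -9.7028e+5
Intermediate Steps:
k = -970276 (k = 428*(-2267) = -970276)
p(B, n) = -20/3 (p(B, n) = -2 - 28/6 = -2 - 28*1/6 = -2 - 14/3 = -20/3)
k + p(r(8), -37) = -970276 - 20/3 = -2910848/3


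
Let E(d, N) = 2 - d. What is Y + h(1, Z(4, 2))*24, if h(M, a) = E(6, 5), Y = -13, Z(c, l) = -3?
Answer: -109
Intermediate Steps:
h(M, a) = -4 (h(M, a) = 2 - 1*6 = 2 - 6 = -4)
Y + h(1, Z(4, 2))*24 = -13 - 4*24 = -13 - 96 = -109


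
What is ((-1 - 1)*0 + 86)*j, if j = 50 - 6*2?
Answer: 3268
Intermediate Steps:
j = 38 (j = 50 - 1*12 = 50 - 12 = 38)
((-1 - 1)*0 + 86)*j = ((-1 - 1)*0 + 86)*38 = (-2*0 + 86)*38 = (0 + 86)*38 = 86*38 = 3268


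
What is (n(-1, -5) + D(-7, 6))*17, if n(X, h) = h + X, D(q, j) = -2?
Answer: -136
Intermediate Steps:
n(X, h) = X + h
(n(-1, -5) + D(-7, 6))*17 = ((-1 - 5) - 2)*17 = (-6 - 2)*17 = -8*17 = -136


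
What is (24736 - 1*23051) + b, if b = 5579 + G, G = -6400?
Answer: 864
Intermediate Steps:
b = -821 (b = 5579 - 6400 = -821)
(24736 - 1*23051) + b = (24736 - 1*23051) - 821 = (24736 - 23051) - 821 = 1685 - 821 = 864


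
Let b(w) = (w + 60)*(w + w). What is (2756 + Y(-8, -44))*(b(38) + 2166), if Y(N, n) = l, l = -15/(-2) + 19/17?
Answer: 451843579/17 ≈ 2.6579e+7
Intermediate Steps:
b(w) = 2*w*(60 + w) (b(w) = (60 + w)*(2*w) = 2*w*(60 + w))
l = 293/34 (l = -15*(-½) + 19*(1/17) = 15/2 + 19/17 = 293/34 ≈ 8.6176)
Y(N, n) = 293/34
(2756 + Y(-8, -44))*(b(38) + 2166) = (2756 + 293/34)*(2*38*(60 + 38) + 2166) = 93997*(2*38*98 + 2166)/34 = 93997*(7448 + 2166)/34 = (93997/34)*9614 = 451843579/17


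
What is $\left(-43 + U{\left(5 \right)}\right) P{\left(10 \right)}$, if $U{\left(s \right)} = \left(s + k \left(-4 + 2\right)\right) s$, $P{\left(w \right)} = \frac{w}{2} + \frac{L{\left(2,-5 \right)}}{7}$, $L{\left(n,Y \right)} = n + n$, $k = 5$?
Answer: $- \frac{2652}{7} \approx -378.86$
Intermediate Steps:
$L{\left(n,Y \right)} = 2 n$
$P{\left(w \right)} = \frac{4}{7} + \frac{w}{2}$ ($P{\left(w \right)} = \frac{w}{2} + \frac{2 \cdot 2}{7} = w \frac{1}{2} + 4 \cdot \frac{1}{7} = \frac{w}{2} + \frac{4}{7} = \frac{4}{7} + \frac{w}{2}$)
$U{\left(s \right)} = s \left(-10 + s\right)$ ($U{\left(s \right)} = \left(s + 5 \left(-4 + 2\right)\right) s = \left(s + 5 \left(-2\right)\right) s = \left(s - 10\right) s = \left(-10 + s\right) s = s \left(-10 + s\right)$)
$\left(-43 + U{\left(5 \right)}\right) P{\left(10 \right)} = \left(-43 + 5 \left(-10 + 5\right)\right) \left(\frac{4}{7} + \frac{1}{2} \cdot 10\right) = \left(-43 + 5 \left(-5\right)\right) \left(\frac{4}{7} + 5\right) = \left(-43 - 25\right) \frac{39}{7} = \left(-68\right) \frac{39}{7} = - \frac{2652}{7}$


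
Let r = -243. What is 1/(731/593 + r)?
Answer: -593/143368 ≈ -0.0041362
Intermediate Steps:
1/(731/593 + r) = 1/(731/593 - 243) = 1/(-143368/593) = -593/143368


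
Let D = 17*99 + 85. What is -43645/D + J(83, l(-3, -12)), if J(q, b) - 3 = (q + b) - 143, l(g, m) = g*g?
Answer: -128509/1768 ≈ -72.686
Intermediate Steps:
D = 1768 (D = 1683 + 85 = 1768)
l(g, m) = g²
J(q, b) = -140 + b + q (J(q, b) = 3 + ((q + b) - 143) = 3 + ((b + q) - 143) = 3 + (-143 + b + q) = -140 + b + q)
-43645/D + J(83, l(-3, -12)) = -43645/1768 + (-140 + (-3)² + 83) = -43645/1768 + (-140 + 9 + 83) = -1*43645/1768 - 48 = -43645/1768 - 48 = -128509/1768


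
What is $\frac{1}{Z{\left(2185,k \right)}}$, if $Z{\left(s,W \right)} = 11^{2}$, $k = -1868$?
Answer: $\frac{1}{121} \approx 0.0082645$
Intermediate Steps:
$Z{\left(s,W \right)} = 121$
$\frac{1}{Z{\left(2185,k \right)}} = \frac{1}{121}$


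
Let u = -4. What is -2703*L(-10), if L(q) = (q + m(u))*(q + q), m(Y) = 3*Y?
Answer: -1189320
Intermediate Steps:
L(q) = 2*q*(-12 + q) (L(q) = (q + 3*(-4))*(q + q) = (q - 12)*(2*q) = (-12 + q)*(2*q) = 2*q*(-12 + q))
-2703*L(-10) = -5406*(-10)*(-12 - 10) = -5406*(-10)*(-22) = -2703*440 = -1189320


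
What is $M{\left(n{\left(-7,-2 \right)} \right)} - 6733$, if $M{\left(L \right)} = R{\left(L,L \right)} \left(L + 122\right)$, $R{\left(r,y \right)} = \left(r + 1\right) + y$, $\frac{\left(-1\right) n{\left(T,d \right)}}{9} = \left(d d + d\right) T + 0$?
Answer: $56011$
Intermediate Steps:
$n{\left(T,d \right)} = - 9 T \left(d + d^{2}\right)$ ($n{\left(T,d \right)} = - 9 \left(\left(d d + d\right) T + 0\right) = - 9 \left(\left(d^{2} + d\right) T + 0\right) = - 9 \left(\left(d + d^{2}\right) T + 0\right) = - 9 \left(T \left(d + d^{2}\right) + 0\right) = - 9 T \left(d + d^{2}\right)$)
$R{\left(r,y \right)} = 1 + r + y$ ($R{\left(r,y \right)} = \left(1 + r\right) + y = 1 + r + y$)
$M{\left(L \right)} = \left(1 + 2 L\right) \left(122 + L\right)$ ($M{\left(L \right)} = \left(1 + L + L\right) \left(L + 122\right) = \left(1 + 2 L\right) \left(122 + L\right)$)
$M{\left(n{\left(-7,-2 \right)} \right)} - 6733 = \left(1 + 2 \left(\left(-9\right) \left(-7\right) \left(-2\right) \left(1 - 2\right)\right)\right) \left(122 - \left(-63\right) \left(-2\right) \left(1 - 2\right)\right) - 6733 = \left(1 + 2 \left(\left(-9\right) \left(-7\right) \left(-2\right) \left(-1\right)\right)\right) \left(122 - \left(-63\right) \left(-2\right) \left(-1\right)\right) - 6733 = \left(1 + 2 \cdot 126\right) \left(122 + 126\right) - 6733 = \left(1 + 252\right) 248 - 6733 = 253 \cdot 248 - 6733 = 62744 - 6733 = 56011$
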